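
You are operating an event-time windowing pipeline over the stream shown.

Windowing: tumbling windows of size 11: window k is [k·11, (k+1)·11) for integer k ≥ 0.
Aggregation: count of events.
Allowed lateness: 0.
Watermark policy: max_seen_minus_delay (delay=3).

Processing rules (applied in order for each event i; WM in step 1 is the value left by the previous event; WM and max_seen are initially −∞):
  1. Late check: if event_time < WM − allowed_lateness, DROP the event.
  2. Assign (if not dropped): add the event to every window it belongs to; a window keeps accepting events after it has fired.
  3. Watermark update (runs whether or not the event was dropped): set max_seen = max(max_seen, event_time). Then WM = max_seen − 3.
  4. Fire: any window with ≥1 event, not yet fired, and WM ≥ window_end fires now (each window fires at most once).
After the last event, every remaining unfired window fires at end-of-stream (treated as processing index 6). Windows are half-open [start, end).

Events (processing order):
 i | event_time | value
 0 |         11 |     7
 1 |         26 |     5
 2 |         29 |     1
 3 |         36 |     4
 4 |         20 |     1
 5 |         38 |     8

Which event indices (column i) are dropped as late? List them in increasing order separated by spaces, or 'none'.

i=0 t=11 v=7: → [11,22); WM=8
i=1 t=26 v=5: → [22,33); WM=23; [11,22) fires=1
i=2 t=29 v=1: → [22,33); WM=26
i=3 t=36 v=4: → [33,44); WM=33; [22,33) fires=2
i=4 t=20 v=1: DROP (t<33-0); WM=33
i=5 t=38 v=8: → [33,44); WM=35

4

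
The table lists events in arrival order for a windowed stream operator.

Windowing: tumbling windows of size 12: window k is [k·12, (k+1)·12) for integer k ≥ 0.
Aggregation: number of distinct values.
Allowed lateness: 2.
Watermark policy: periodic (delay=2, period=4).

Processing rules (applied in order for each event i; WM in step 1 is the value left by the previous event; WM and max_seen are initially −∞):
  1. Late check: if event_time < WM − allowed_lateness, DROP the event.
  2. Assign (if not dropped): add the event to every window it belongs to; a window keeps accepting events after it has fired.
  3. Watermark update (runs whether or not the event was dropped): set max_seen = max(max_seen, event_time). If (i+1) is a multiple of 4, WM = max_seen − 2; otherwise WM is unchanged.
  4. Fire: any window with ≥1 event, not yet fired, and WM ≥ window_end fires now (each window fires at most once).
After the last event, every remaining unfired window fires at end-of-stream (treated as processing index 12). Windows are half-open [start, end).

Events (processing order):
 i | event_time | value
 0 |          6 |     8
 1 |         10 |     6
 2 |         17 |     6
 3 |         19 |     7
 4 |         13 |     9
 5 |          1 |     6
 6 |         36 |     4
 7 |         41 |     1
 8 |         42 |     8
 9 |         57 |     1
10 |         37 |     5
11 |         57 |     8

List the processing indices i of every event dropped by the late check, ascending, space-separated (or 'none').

4 5

i=0 t=6 v=8: → [0,12); WM=−∞
i=1 t=10 v=6: → [0,12); WM=−∞
i=2 t=17 v=6: → [12,24); WM=−∞
i=3 t=19 v=7: → [12,24); WM=17; [0,12) fires=2
i=4 t=13 v=9: DROP (t<17-2); WM=17
i=5 t=1 v=6: DROP (t<17-2); WM=17
i=6 t=36 v=4: → [36,48); WM=17
i=7 t=41 v=1: → [36,48); WM=39; [12,24) fires=2
i=8 t=42 v=8: → [36,48); WM=39
i=9 t=57 v=1: → [48,60); WM=39
i=10 t=37 v=5: → [36,48); WM=39
i=11 t=57 v=8: → [48,60); WM=55; [36,48) fires=4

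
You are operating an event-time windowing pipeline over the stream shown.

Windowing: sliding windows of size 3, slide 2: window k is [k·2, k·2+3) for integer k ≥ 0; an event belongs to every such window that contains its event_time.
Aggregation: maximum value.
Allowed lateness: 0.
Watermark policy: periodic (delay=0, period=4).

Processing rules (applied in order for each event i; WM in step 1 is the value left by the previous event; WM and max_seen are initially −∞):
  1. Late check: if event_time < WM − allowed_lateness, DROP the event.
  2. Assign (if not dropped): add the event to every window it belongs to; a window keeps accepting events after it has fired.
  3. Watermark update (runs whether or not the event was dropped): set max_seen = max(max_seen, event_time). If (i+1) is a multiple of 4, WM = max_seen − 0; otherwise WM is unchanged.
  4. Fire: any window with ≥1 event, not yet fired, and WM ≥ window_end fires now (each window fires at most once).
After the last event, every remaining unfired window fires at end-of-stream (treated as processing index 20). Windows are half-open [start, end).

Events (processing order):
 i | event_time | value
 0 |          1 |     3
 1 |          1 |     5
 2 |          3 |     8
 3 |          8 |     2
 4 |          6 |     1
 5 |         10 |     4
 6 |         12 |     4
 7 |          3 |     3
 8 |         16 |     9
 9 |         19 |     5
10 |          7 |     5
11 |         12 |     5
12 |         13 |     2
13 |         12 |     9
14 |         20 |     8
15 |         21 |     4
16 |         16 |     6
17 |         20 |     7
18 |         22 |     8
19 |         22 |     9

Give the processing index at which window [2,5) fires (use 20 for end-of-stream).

i=0 t=1 v=3: → [0,3); WM=−∞
i=1 t=1 v=5: → [0,3); WM=−∞
i=2 t=3 v=8: → [2,5); WM=−∞
i=3 t=8 v=2: → [8,11),[6,9); WM=8; [0,3) fires=5 [2,5) fires=8
i=4 t=6 v=1: DROP (t<8-0); WM=8
i=5 t=10 v=4: → [10,13),[8,11); WM=8
i=6 t=12 v=4: → [12,15),[10,13); WM=8
i=7 t=3 v=3: DROP (t<8-0); WM=12; [6,9) fires=2 [8,11) fires=4
i=8 t=16 v=9: → [16,19),[14,17); WM=12
i=9 t=19 v=5: → [18,21); WM=12
i=10 t=7 v=5: DROP (t<12-0); WM=12
i=11 t=12 v=5: → [12,15),[10,13); WM=19; [10,13) fires=5 [12,15) fires=5 [14,17) fires=9 [16,19) fires=9
i=12 t=13 v=2: DROP (t<19-0); WM=19
i=13 t=12 v=9: DROP (t<19-0); WM=19
i=14 t=20 v=8: → [20,23),[18,21); WM=19
i=15 t=21 v=4: → [20,23); WM=21; [18,21) fires=8
i=16 t=16 v=6: DROP (t<21-0); WM=21
i=17 t=20 v=7: DROP (t<21-0); WM=21
i=18 t=22 v=8: → [22,25),[20,23); WM=21
i=19 t=22 v=9: → [22,25),[20,23); WM=22

3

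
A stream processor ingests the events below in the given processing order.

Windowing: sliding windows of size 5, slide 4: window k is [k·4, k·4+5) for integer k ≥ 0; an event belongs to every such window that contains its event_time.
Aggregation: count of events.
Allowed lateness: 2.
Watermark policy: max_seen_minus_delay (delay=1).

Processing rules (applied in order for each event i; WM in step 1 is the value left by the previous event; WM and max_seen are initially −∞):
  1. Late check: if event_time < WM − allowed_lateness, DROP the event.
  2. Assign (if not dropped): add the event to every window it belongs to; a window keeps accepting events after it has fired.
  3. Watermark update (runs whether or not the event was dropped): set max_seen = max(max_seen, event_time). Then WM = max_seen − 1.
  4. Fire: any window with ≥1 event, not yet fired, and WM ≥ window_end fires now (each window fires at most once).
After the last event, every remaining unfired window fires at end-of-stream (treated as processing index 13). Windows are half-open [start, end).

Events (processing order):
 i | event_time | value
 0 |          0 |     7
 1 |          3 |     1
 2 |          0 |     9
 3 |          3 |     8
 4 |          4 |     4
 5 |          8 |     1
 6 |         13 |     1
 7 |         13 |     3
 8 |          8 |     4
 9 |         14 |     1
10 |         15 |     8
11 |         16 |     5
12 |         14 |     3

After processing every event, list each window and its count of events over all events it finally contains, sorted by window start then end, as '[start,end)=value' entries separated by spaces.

[0,5)=5 [4,9)=2 [8,13)=1 [12,17)=6 [16,21)=1

i=0 t=0 v=7: → [0,5); WM=-1
i=1 t=3 v=1: → [0,5); WM=2
i=2 t=0 v=9: → [0,5); WM=2
i=3 t=3 v=8: → [0,5); WM=2
i=4 t=4 v=4: → [4,9),[0,5); WM=3
i=5 t=8 v=1: → [8,13),[4,9); WM=7; [0,5) fires=5
i=6 t=13 v=1: → [12,17); WM=12; [4,9) fires=2
i=7 t=13 v=3: → [12,17); WM=12
i=8 t=8 v=4: DROP (t<12-2); WM=12
i=9 t=14 v=1: → [12,17); WM=13; [8,13) fires=1
i=10 t=15 v=8: → [12,17); WM=14
i=11 t=16 v=5: → [16,21),[12,17); WM=15
i=12 t=14 v=3: → [12,17); WM=15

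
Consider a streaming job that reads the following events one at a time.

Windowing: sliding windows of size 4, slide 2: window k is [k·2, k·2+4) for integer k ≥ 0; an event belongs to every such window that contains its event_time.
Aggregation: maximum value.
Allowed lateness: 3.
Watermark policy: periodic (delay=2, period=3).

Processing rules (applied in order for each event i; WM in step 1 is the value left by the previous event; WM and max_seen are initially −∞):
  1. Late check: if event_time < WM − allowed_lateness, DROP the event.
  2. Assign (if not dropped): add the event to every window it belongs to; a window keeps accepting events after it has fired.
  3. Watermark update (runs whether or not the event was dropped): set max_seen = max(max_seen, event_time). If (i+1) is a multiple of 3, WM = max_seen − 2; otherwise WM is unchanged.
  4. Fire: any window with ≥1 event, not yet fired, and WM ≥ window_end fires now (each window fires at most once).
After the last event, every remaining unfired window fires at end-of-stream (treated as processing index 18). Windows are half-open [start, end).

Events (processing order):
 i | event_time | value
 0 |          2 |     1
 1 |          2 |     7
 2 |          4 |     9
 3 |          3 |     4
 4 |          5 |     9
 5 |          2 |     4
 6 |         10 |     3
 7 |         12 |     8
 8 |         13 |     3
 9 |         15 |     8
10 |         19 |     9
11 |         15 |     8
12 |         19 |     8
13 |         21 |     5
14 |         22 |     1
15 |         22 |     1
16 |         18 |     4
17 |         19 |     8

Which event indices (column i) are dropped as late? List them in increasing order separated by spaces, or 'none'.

i=0 t=2 v=1: → [2,6),[0,4); WM=−∞
i=1 t=2 v=7: → [2,6),[0,4); WM=−∞
i=2 t=4 v=9: → [4,8),[2,6); WM=2
i=3 t=3 v=4: → [2,6),[0,4); WM=2
i=4 t=5 v=9: → [4,8),[2,6); WM=2
i=5 t=2 v=4: → [2,6),[0,4); WM=3
i=6 t=10 v=3: → [10,14),[8,12); WM=3
i=7 t=12 v=8: → [12,16),[10,14); WM=3
i=8 t=13 v=3: → [12,16),[10,14); WM=11; [0,4) fires=7 [2,6) fires=9 [4,8) fires=9
i=9 t=15 v=8: → [14,18),[12,16); WM=11
i=10 t=19 v=9: → [18,22),[16,20); WM=11
i=11 t=15 v=8: → [14,18),[12,16); WM=17; [8,12) fires=3 [10,14) fires=8 [12,16) fires=8
i=12 t=19 v=8: → [18,22),[16,20); WM=17
i=13 t=21 v=5: → [20,24),[18,22); WM=17
i=14 t=22 v=1: → [22,26),[20,24); WM=20; [14,18) fires=8 [16,20) fires=9
i=15 t=22 v=1: → [22,26),[20,24); WM=20
i=16 t=18 v=4: → [18,22),[16,20); WM=20
i=17 t=19 v=8: → [18,22),[16,20); WM=20

none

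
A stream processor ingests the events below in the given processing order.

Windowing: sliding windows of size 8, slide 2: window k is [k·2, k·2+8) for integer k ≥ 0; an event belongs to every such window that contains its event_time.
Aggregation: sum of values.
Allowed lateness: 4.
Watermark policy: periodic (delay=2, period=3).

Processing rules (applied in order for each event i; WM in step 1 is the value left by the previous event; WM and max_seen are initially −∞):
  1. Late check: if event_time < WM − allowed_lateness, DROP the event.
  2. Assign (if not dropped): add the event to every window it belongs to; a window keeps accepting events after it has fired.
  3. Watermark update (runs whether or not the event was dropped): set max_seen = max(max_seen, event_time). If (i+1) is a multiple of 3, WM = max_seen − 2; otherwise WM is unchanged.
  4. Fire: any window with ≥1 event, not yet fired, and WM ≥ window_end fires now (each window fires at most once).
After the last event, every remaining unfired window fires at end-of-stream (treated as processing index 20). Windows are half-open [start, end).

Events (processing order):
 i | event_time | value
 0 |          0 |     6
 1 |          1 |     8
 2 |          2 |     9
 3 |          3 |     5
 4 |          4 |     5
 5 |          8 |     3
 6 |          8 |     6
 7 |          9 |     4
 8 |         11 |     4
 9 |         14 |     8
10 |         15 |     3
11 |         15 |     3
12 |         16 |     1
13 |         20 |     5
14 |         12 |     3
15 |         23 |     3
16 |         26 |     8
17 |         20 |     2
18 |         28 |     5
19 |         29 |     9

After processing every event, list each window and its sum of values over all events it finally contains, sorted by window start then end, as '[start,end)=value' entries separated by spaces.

i=0 t=0 v=6: → [0,8); WM=−∞
i=1 t=1 v=8: → [0,8); WM=−∞
i=2 t=2 v=9: → [2,10),[0,8); WM=0
i=3 t=3 v=5: → [2,10),[0,8); WM=0
i=4 t=4 v=5: → [4,12),[2,10),[0,8); WM=0
i=5 t=8 v=3: → [8,16),[6,14),[4,12),[2,10); WM=6
i=6 t=8 v=6: → [8,16),[6,14),[4,12),[2,10); WM=6
i=7 t=9 v=4: → [8,16),[6,14),[4,12),[2,10); WM=6
i=8 t=11 v=4: → [10,18),[8,16),[6,14),[4,12); WM=9; [0,8) fires=33
i=9 t=14 v=8: → [14,22),[12,20),[10,18),[8,16); WM=9
i=10 t=15 v=3: → [14,22),[12,20),[10,18),[8,16); WM=9
i=11 t=15 v=3: → [14,22),[12,20),[10,18),[8,16); WM=13; [2,10) fires=32 [4,12) fires=22
i=12 t=16 v=1: → [16,24),[14,22),[12,20),[10,18); WM=13
i=13 t=20 v=5: → [20,28),[18,26),[16,24),[14,22); WM=13
i=14 t=12 v=3: → [12,20),[10,18),[8,16),[6,14); WM=18; [6,14) fires=20 [8,16) fires=34 [10,18) fires=22
i=15 t=23 v=3: → [22,30),[20,28),[18,26),[16,24); WM=18
i=16 t=26 v=8: → [26,34),[24,32),[22,30),[20,28); WM=18
i=17 t=20 v=2: → [20,28),[18,26),[16,24),[14,22); WM=24; [12,20) fires=18 [14,22) fires=22 [16,24) fires=11
i=18 t=28 v=5: → [28,36),[26,34),[24,32),[22,30); WM=24
i=19 t=29 v=9: → [28,36),[26,34),[24,32),[22,30); WM=24

[0,8)=33 [2,10)=32 [4,12)=22 [6,14)=20 [8,16)=34 [10,18)=22 [12,20)=18 [14,22)=22 [16,24)=11 [18,26)=10 [20,28)=18 [22,30)=25 [24,32)=22 [26,34)=22 [28,36)=14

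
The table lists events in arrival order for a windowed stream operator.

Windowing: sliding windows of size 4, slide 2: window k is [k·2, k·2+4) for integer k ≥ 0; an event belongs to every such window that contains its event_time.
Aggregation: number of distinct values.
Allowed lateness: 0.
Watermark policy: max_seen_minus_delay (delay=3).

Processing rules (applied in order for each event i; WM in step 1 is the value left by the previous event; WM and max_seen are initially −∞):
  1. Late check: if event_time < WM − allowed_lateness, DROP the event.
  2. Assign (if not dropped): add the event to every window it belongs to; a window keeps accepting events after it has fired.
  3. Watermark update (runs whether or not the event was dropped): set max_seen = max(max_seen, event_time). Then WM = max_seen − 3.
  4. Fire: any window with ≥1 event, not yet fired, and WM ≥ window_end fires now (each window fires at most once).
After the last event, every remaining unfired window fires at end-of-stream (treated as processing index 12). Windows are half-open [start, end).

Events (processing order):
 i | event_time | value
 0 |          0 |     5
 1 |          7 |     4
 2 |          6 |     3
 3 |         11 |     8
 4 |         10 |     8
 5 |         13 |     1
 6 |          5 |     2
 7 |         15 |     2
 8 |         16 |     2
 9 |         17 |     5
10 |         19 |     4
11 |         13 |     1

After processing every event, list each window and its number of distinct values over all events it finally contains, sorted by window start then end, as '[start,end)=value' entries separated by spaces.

i=0 t=0 v=5: → [0,4); WM=-3
i=1 t=7 v=4: → [6,10),[4,8); WM=4; [0,4) fires=1
i=2 t=6 v=3: → [6,10),[4,8); WM=4
i=3 t=11 v=8: → [10,14),[8,12); WM=8; [4,8) fires=2
i=4 t=10 v=8: → [10,14),[8,12); WM=8
i=5 t=13 v=1: → [12,16),[10,14); WM=10; [6,10) fires=2
i=6 t=5 v=2: DROP (t<10-0); WM=10
i=7 t=15 v=2: → [14,18),[12,16); WM=12; [8,12) fires=1
i=8 t=16 v=2: → [16,20),[14,18); WM=13
i=9 t=17 v=5: → [16,20),[14,18); WM=14; [10,14) fires=2
i=10 t=19 v=4: → [18,22),[16,20); WM=16; [12,16) fires=2
i=11 t=13 v=1: DROP (t<16-0); WM=16

[0,4)=1 [4,8)=2 [6,10)=2 [8,12)=1 [10,14)=2 [12,16)=2 [14,18)=2 [16,20)=3 [18,22)=1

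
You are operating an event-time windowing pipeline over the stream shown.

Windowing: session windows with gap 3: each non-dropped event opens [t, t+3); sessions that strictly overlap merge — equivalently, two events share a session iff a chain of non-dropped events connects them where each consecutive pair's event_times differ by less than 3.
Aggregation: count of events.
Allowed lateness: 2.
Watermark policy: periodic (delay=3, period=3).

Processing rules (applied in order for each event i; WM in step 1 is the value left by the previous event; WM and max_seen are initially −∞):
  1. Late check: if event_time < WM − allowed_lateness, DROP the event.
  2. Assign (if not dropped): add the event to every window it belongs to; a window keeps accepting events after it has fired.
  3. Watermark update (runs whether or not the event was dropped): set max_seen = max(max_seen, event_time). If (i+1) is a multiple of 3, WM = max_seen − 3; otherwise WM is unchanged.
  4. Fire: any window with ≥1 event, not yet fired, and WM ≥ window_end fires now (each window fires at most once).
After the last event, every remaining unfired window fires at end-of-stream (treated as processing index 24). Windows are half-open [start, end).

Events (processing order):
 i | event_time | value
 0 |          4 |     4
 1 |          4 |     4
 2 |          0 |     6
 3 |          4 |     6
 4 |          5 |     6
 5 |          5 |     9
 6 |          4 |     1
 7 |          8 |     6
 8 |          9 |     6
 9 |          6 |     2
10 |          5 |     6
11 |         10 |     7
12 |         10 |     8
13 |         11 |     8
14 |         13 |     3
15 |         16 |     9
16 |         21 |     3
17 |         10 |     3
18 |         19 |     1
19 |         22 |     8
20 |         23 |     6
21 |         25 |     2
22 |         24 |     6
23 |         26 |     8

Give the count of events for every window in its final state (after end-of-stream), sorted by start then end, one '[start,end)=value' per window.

[0,3)=1 [4,16)=15 [16,19)=1 [19,29)=7

i=0 t=4 v=4: → [4,7); WM=−∞
i=1 t=4 v=4: → [4,7); WM=−∞
i=2 t=0 v=6: → [0,3); WM=1
i=3 t=4 v=6: → [4,7); WM=1
i=4 t=5 v=6: → [4,8); WM=1
i=5 t=5 v=9: → [4,8); WM=2
i=6 t=4 v=1: → [4,8); WM=2
i=7 t=8 v=6: → [8,11); WM=2
i=8 t=9 v=6: → [8,12); WM=6
i=9 t=6 v=2: → [4,12); WM=6
i=10 t=5 v=6: → [4,12); WM=6
i=11 t=10 v=7: → [4,13); WM=7
i=12 t=10 v=8: → [4,13); WM=7
i=13 t=11 v=8: → [4,14); WM=7
i=14 t=13 v=3: → [4,16); WM=10
i=15 t=16 v=9: → [16,19); WM=10
i=16 t=21 v=3: → [21,24); WM=10
i=17 t=10 v=3: → [4,16); WM=18
i=18 t=19 v=1: → [19,24); WM=18
i=19 t=22 v=8: → [19,25); WM=18
i=20 t=23 v=6: → [19,26); WM=20
i=21 t=25 v=2: → [19,28); WM=20
i=22 t=24 v=6: → [19,28); WM=20
i=23 t=26 v=8: → [19,29); WM=23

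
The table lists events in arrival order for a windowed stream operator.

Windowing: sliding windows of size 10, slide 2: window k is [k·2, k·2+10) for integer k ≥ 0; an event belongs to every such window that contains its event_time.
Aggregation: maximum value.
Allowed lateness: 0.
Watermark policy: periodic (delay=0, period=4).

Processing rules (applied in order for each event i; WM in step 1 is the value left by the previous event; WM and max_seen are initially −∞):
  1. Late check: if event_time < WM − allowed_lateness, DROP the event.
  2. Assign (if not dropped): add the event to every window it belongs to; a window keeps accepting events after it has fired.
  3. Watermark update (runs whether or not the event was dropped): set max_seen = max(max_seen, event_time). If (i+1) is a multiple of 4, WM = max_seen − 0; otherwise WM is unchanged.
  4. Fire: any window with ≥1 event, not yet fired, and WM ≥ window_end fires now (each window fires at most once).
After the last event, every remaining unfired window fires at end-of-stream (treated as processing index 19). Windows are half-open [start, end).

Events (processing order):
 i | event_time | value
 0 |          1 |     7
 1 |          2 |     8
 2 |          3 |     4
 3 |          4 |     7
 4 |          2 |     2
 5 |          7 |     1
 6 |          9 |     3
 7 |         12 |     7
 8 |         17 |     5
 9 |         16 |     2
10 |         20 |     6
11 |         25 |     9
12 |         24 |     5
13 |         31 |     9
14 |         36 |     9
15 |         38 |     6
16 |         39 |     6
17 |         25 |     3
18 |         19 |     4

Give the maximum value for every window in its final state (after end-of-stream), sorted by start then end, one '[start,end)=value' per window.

[0,10)=8 [2,12)=8 [4,14)=7 [6,16)=7 [8,18)=7 [10,20)=7 [12,22)=7 [14,24)=6 [16,26)=9 [18,28)=9 [20,30)=9 [22,32)=9 [24,34)=9 [26,36)=9 [28,38)=9 [30,40)=9 [32,42)=9 [34,44)=9 [36,46)=9 [38,48)=6

i=0 t=1 v=7: → [0,10); WM=−∞
i=1 t=2 v=8: → [2,12),[0,10); WM=−∞
i=2 t=3 v=4: → [2,12),[0,10); WM=−∞
i=3 t=4 v=7: → [4,14),[2,12),[0,10); WM=4
i=4 t=2 v=2: DROP (t<4-0); WM=4
i=5 t=7 v=1: → [6,16),[4,14),[2,12),[0,10); WM=4
i=6 t=9 v=3: → [8,18),[6,16),[4,14),[2,12),[0,10); WM=4
i=7 t=12 v=7: → [12,22),[10,20),[8,18),[6,16),[4,14); WM=12; [0,10) fires=8 [2,12) fires=8
i=8 t=17 v=5: → [16,26),[14,24),[12,22),[10,20),[8,18); WM=12
i=9 t=16 v=2: → [16,26),[14,24),[12,22),[10,20),[8,18); WM=12
i=10 t=20 v=6: → [20,30),[18,28),[16,26),[14,24),[12,22); WM=12
i=11 t=25 v=9: → [24,34),[22,32),[20,30),[18,28),[16,26); WM=25; [4,14) fires=7 [6,16) fires=7 [8,18) fires=7 [10,20) fires=7 [12,22) fires=7 [14,24) fires=6
i=12 t=24 v=5: DROP (t<25-0); WM=25
i=13 t=31 v=9: → [30,40),[28,38),[26,36),[24,34),[22,32); WM=25
i=14 t=36 v=9: → [36,46),[34,44),[32,42),[30,40),[28,38); WM=25
i=15 t=38 v=6: → [38,48),[36,46),[34,44),[32,42),[30,40); WM=38; [16,26) fires=9 [18,28) fires=9 [20,30) fires=9 [22,32) fires=9 [24,34) fires=9 [26,36) fires=9 [28,38) fires=9
i=16 t=39 v=6: → [38,48),[36,46),[34,44),[32,42),[30,40); WM=38
i=17 t=25 v=3: DROP (t<38-0); WM=38
i=18 t=19 v=4: DROP (t<38-0); WM=38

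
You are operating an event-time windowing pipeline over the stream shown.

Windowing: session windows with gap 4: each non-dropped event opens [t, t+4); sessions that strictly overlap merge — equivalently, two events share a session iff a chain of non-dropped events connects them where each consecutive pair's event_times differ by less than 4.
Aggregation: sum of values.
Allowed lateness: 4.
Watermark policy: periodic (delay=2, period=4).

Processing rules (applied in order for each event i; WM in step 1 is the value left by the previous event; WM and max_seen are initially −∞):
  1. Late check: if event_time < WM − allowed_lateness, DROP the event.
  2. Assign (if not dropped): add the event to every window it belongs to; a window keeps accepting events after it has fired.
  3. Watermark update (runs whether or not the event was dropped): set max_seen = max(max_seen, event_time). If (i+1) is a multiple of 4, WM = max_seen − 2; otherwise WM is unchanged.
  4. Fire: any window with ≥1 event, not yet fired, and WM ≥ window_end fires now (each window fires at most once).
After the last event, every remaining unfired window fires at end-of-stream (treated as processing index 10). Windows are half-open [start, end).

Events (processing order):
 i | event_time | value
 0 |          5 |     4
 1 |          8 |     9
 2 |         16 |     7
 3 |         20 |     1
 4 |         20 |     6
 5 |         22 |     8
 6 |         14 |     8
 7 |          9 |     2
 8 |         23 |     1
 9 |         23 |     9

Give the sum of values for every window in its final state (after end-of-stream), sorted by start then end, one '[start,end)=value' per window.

[5,12)=13 [14,20)=15 [20,27)=25

i=0 t=5 v=4: → [5,9); WM=−∞
i=1 t=8 v=9: → [5,12); WM=−∞
i=2 t=16 v=7: → [16,20); WM=−∞
i=3 t=20 v=1: → [20,24); WM=18
i=4 t=20 v=6: → [20,24); WM=18
i=5 t=22 v=8: → [20,26); WM=18
i=6 t=14 v=8: → [14,20); WM=18
i=7 t=9 v=2: DROP (t<18-4); WM=20
i=8 t=23 v=1: → [20,27); WM=20
i=9 t=23 v=9: → [20,27); WM=20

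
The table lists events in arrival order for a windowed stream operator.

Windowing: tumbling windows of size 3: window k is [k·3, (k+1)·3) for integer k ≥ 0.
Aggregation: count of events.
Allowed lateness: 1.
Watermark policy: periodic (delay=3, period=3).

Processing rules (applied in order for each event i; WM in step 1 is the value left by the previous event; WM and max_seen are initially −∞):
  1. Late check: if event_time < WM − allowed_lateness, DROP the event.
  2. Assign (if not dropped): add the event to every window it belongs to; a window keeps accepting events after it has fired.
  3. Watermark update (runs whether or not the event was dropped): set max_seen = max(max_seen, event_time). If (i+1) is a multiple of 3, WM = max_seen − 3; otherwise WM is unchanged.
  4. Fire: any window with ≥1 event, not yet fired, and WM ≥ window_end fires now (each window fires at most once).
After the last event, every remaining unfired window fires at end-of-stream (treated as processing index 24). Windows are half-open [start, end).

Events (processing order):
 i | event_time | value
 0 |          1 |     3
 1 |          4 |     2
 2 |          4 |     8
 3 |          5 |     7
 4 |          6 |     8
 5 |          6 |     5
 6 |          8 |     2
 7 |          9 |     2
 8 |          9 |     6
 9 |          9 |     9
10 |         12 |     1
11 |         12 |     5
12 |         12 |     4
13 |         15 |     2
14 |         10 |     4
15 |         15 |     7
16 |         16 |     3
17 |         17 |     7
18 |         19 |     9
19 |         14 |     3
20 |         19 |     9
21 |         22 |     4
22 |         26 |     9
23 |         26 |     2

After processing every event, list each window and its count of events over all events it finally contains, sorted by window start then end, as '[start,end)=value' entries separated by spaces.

i=0 t=1 v=3: → [0,3); WM=−∞
i=1 t=4 v=2: → [3,6); WM=−∞
i=2 t=4 v=8: → [3,6); WM=1
i=3 t=5 v=7: → [3,6); WM=1
i=4 t=6 v=8: → [6,9); WM=1
i=5 t=6 v=5: → [6,9); WM=3; [0,3) fires=1
i=6 t=8 v=2: → [6,9); WM=3
i=7 t=9 v=2: → [9,12); WM=3
i=8 t=9 v=6: → [9,12); WM=6; [3,6) fires=3
i=9 t=9 v=9: → [9,12); WM=6
i=10 t=12 v=1: → [12,15); WM=6
i=11 t=12 v=5: → [12,15); WM=9; [6,9) fires=3
i=12 t=12 v=4: → [12,15); WM=9
i=13 t=15 v=2: → [15,18); WM=9
i=14 t=10 v=4: → [9,12); WM=12; [9,12) fires=4
i=15 t=15 v=7: → [15,18); WM=12
i=16 t=16 v=3: → [15,18); WM=12
i=17 t=17 v=7: → [15,18); WM=14
i=18 t=19 v=9: → [18,21); WM=14
i=19 t=14 v=3: → [12,15); WM=14
i=20 t=19 v=9: → [18,21); WM=16; [12,15) fires=4
i=21 t=22 v=4: → [21,24); WM=16
i=22 t=26 v=9: → [24,27); WM=16
i=23 t=26 v=2: → [24,27); WM=23; [15,18) fires=4 [18,21) fires=2

[0,3)=1 [3,6)=3 [6,9)=3 [9,12)=4 [12,15)=4 [15,18)=4 [18,21)=2 [21,24)=1 [24,27)=2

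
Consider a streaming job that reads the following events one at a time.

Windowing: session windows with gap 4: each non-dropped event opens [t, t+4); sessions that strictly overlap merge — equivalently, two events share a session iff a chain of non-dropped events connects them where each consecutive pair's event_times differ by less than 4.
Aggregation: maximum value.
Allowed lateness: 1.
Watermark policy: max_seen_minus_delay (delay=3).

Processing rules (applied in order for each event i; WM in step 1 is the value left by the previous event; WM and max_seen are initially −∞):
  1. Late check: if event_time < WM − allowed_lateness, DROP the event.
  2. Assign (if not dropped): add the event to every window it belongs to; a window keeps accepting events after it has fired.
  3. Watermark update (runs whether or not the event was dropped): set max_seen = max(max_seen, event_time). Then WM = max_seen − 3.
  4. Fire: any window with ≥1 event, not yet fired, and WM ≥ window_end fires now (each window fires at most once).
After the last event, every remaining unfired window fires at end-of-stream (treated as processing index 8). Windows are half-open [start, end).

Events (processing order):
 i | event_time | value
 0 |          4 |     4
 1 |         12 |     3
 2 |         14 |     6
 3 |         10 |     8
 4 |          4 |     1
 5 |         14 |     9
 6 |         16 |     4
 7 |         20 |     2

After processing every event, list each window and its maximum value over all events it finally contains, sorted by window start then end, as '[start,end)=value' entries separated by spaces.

[4,8)=4 [10,20)=9 [20,24)=2

i=0 t=4 v=4: → [4,8); WM=1
i=1 t=12 v=3: → [12,16); WM=9
i=2 t=14 v=6: → [12,18); WM=11
i=3 t=10 v=8: → [10,18); WM=11
i=4 t=4 v=1: DROP (t<11-1); WM=11
i=5 t=14 v=9: → [10,18); WM=11
i=6 t=16 v=4: → [10,20); WM=13
i=7 t=20 v=2: → [20,24); WM=17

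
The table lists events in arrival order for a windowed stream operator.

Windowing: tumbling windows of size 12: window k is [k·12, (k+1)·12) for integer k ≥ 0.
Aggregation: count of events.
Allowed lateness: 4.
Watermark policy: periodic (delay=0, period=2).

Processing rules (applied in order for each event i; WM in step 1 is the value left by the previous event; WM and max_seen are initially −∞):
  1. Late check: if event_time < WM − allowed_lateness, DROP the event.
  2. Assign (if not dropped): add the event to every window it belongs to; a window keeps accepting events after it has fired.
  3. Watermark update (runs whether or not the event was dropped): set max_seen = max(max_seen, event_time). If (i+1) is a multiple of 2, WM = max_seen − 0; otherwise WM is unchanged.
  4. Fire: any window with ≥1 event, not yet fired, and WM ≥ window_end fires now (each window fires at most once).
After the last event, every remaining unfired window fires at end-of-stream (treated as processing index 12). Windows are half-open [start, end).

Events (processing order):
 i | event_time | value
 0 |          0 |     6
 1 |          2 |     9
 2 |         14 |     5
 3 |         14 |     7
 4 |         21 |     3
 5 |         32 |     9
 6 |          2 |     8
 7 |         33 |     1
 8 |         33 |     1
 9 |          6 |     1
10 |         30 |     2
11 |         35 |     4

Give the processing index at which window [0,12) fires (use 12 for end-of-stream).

i=0 t=0 v=6: → [0,12); WM=−∞
i=1 t=2 v=9: → [0,12); WM=2
i=2 t=14 v=5: → [12,24); WM=2
i=3 t=14 v=7: → [12,24); WM=14; [0,12) fires=2
i=4 t=21 v=3: → [12,24); WM=14
i=5 t=32 v=9: → [24,36); WM=32; [12,24) fires=3
i=6 t=2 v=8: DROP (t<32-4); WM=32
i=7 t=33 v=1: → [24,36); WM=33
i=8 t=33 v=1: → [24,36); WM=33
i=9 t=6 v=1: DROP (t<33-4); WM=33
i=10 t=30 v=2: → [24,36); WM=33
i=11 t=35 v=4: → [24,36); WM=35

3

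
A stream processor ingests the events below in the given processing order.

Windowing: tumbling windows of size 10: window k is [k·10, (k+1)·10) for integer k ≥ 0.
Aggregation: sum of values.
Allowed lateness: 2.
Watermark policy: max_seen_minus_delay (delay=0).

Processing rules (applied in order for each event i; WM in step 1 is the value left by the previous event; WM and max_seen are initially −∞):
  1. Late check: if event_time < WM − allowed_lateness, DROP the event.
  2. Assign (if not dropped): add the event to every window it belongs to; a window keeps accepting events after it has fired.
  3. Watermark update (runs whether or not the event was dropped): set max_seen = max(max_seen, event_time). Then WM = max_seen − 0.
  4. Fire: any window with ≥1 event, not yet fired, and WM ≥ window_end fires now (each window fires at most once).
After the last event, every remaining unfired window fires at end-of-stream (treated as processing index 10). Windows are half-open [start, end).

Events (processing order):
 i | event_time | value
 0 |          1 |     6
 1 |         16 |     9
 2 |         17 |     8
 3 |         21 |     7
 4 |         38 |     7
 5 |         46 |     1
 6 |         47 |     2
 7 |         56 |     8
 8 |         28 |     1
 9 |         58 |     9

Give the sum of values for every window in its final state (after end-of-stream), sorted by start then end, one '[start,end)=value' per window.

[0,10)=6 [10,20)=17 [20,30)=7 [30,40)=7 [40,50)=3 [50,60)=17

i=0 t=1 v=6: → [0,10); WM=1
i=1 t=16 v=9: → [10,20); WM=16; [0,10) fires=6
i=2 t=17 v=8: → [10,20); WM=17
i=3 t=21 v=7: → [20,30); WM=21; [10,20) fires=17
i=4 t=38 v=7: → [30,40); WM=38; [20,30) fires=7
i=5 t=46 v=1: → [40,50); WM=46; [30,40) fires=7
i=6 t=47 v=2: → [40,50); WM=47
i=7 t=56 v=8: → [50,60); WM=56; [40,50) fires=3
i=8 t=28 v=1: DROP (t<56-2); WM=56
i=9 t=58 v=9: → [50,60); WM=58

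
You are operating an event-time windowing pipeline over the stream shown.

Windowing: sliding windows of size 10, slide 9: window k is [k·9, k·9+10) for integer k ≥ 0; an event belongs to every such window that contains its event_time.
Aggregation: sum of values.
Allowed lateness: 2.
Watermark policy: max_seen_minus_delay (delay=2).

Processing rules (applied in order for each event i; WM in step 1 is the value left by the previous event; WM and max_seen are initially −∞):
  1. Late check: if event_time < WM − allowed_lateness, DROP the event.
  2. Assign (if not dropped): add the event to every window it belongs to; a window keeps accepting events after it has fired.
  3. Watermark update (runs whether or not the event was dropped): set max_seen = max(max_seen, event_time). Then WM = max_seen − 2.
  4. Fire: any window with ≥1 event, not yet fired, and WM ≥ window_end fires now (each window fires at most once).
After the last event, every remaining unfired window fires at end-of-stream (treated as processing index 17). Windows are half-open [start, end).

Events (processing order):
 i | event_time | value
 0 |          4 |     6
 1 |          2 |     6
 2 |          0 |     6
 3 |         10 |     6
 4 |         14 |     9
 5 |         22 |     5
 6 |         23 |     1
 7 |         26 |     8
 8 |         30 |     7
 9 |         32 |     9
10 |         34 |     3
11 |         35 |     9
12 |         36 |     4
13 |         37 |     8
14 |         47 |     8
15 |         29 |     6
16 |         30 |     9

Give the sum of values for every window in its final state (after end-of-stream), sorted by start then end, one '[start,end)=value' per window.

i=0 t=4 v=6: → [0,10); WM=2
i=1 t=2 v=6: → [0,10); WM=2
i=2 t=0 v=6: → [0,10); WM=2
i=3 t=10 v=6: → [9,19); WM=8
i=4 t=14 v=9: → [9,19); WM=12; [0,10) fires=18
i=5 t=22 v=5: → [18,28); WM=20; [9,19) fires=15
i=6 t=23 v=1: → [18,28); WM=21
i=7 t=26 v=8: → [18,28); WM=24
i=8 t=30 v=7: → [27,37); WM=28; [18,28) fires=14
i=9 t=32 v=9: → [27,37); WM=30
i=10 t=34 v=3: → [27,37); WM=32
i=11 t=35 v=9: → [27,37); WM=33
i=12 t=36 v=4: → [36,46),[27,37); WM=34
i=13 t=37 v=8: → [36,46); WM=35
i=14 t=47 v=8: → [45,55); WM=45; [27,37) fires=32
i=15 t=29 v=6: DROP (t<45-2); WM=45
i=16 t=30 v=9: DROP (t<45-2); WM=45

[0,10)=18 [9,19)=15 [18,28)=14 [27,37)=32 [36,46)=12 [45,55)=8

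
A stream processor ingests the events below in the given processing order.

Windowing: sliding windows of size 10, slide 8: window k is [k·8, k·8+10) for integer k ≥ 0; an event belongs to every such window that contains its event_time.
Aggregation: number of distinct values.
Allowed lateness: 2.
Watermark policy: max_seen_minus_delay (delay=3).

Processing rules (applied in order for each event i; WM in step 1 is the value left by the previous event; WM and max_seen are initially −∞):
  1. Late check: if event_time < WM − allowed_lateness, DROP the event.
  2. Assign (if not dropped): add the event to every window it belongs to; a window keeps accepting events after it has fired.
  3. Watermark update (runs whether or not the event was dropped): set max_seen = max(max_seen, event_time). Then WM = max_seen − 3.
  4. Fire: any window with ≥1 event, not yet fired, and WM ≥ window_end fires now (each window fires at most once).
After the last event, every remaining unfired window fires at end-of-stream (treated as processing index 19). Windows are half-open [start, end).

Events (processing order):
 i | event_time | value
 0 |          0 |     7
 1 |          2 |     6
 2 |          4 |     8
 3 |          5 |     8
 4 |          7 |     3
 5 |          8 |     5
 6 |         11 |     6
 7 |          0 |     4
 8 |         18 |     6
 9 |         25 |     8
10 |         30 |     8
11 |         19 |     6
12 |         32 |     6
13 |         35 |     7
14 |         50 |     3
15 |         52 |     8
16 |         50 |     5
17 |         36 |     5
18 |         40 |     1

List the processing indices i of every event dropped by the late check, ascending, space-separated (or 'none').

7 11 17 18

i=0 t=0 v=7: → [0,10); WM=-3
i=1 t=2 v=6: → [0,10); WM=-1
i=2 t=4 v=8: → [0,10); WM=1
i=3 t=5 v=8: → [0,10); WM=2
i=4 t=7 v=3: → [0,10); WM=4
i=5 t=8 v=5: → [8,18),[0,10); WM=5
i=6 t=11 v=6: → [8,18); WM=8
i=7 t=0 v=4: DROP (t<8-2); WM=8
i=8 t=18 v=6: → [16,26); WM=15; [0,10) fires=5
i=9 t=25 v=8: → [24,34),[16,26); WM=22; [8,18) fires=2
i=10 t=30 v=8: → [24,34); WM=27; [16,26) fires=2
i=11 t=19 v=6: DROP (t<27-2); WM=27
i=12 t=32 v=6: → [32,42),[24,34); WM=29
i=13 t=35 v=7: → [32,42); WM=32
i=14 t=50 v=3: → [48,58); WM=47; [24,34) fires=2 [32,42) fires=2
i=15 t=52 v=8: → [48,58); WM=49
i=16 t=50 v=5: → [48,58); WM=49
i=17 t=36 v=5: DROP (t<49-2); WM=49
i=18 t=40 v=1: DROP (t<49-2); WM=49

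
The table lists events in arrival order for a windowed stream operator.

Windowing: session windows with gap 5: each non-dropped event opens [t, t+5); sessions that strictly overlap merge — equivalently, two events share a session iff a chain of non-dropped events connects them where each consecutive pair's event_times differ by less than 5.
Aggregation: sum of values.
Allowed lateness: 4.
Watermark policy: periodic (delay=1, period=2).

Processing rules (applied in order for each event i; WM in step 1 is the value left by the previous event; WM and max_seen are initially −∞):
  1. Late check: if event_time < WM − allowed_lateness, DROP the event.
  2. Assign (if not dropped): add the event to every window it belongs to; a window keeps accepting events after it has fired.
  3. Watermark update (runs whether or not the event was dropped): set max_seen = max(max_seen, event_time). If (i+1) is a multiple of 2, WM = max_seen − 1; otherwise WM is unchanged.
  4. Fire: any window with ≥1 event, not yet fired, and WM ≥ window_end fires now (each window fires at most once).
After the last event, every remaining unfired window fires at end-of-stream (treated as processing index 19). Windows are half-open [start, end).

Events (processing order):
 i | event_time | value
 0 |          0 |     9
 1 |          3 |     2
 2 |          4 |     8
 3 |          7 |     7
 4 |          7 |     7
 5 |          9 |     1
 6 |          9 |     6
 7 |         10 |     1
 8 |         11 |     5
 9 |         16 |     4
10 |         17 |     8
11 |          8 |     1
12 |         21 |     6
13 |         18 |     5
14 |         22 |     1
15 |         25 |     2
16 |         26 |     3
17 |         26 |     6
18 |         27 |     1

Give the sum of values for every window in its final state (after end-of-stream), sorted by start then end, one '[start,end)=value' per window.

i=0 t=0 v=9: → [0,5); WM=−∞
i=1 t=3 v=2: → [0,8); WM=2
i=2 t=4 v=8: → [0,9); WM=2
i=3 t=7 v=7: → [0,12); WM=6
i=4 t=7 v=7: → [0,12); WM=6
i=5 t=9 v=1: → [0,14); WM=8
i=6 t=9 v=6: → [0,14); WM=8
i=7 t=10 v=1: → [0,15); WM=9
i=8 t=11 v=5: → [0,16); WM=9
i=9 t=16 v=4: → [16,21); WM=15
i=10 t=17 v=8: → [16,22); WM=15
i=11 t=8 v=1: DROP (t<15-4); WM=16
i=12 t=21 v=6: → [16,26); WM=16
i=13 t=18 v=5: → [16,26); WM=20
i=14 t=22 v=1: → [16,27); WM=20
i=15 t=25 v=2: → [16,30); WM=24
i=16 t=26 v=3: → [16,31); WM=24
i=17 t=26 v=6: → [16,31); WM=25
i=18 t=27 v=1: → [16,32); WM=25

[0,16)=46 [16,32)=36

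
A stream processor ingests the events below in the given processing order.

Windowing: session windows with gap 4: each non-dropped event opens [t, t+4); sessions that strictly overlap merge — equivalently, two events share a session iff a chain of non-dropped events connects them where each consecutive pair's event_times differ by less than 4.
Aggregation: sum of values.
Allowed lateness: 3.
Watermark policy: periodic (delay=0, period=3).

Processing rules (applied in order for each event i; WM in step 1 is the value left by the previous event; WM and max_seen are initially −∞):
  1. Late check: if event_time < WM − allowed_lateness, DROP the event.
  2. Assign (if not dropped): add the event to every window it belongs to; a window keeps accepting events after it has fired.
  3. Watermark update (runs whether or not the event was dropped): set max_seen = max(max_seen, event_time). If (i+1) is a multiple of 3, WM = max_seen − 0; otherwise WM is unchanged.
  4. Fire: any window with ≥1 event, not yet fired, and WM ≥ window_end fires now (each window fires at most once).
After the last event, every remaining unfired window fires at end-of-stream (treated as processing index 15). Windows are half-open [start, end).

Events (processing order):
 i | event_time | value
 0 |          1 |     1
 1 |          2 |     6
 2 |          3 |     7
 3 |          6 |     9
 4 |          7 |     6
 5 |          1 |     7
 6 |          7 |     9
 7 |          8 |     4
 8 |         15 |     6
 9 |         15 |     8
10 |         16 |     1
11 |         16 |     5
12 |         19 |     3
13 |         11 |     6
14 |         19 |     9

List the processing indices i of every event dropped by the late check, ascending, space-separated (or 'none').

i=0 t=1 v=1: → [1,5); WM=−∞
i=1 t=2 v=6: → [1,6); WM=−∞
i=2 t=3 v=7: → [1,7); WM=3
i=3 t=6 v=9: → [1,10); WM=3
i=4 t=7 v=6: → [1,11); WM=3
i=5 t=1 v=7: → [1,11); WM=7
i=6 t=7 v=9: → [1,11); WM=7
i=7 t=8 v=4: → [1,12); WM=7
i=8 t=15 v=6: → [15,19); WM=15
i=9 t=15 v=8: → [15,19); WM=15
i=10 t=16 v=1: → [15,20); WM=15
i=11 t=16 v=5: → [15,20); WM=16
i=12 t=19 v=3: → [15,23); WM=16
i=13 t=11 v=6: DROP (t<16-3); WM=16
i=14 t=19 v=9: → [15,23); WM=19

13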